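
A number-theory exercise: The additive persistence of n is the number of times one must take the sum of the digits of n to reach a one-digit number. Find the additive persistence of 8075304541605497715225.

8075304541605497715225 → 90 → 9 (2 steps)

2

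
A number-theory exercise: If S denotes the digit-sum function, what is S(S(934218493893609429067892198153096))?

First digit sum: 167.
1+6+7 = 14.

14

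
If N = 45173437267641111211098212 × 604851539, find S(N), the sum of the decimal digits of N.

45173437267641111211098212 × 604851539 = 27323223053252681015702907408348268
Sum of its 35 digits: 130.

130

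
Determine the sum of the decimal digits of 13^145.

760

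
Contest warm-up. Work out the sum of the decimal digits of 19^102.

19^102 = 27093636335568966384087973336955342845594862136002343145198167490210634603664678386698819590403728523367737012770669993746176458361
Sum of its 131 digits: 622.

622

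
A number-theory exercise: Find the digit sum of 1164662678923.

1+1+6+4+6+6+2+6+7+8+9+2+3 = 61

61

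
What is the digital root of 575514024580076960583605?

5+7+5+5+1+4+0+2+4+5+8+0+0+7+6+9+6+0+5+8+3+6+0+5 = 101
1+0+1 = 2

2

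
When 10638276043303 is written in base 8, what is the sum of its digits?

48

10638276043303 in base 8 is 232635252421047.
Digit sum: 2+3+2+6+3+5+2+5+2+4+2+1+0+4+7 = 48.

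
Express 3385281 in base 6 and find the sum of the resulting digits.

16

3385281 in base 6 is 200320333.
Digit sum: 2+0+0+3+2+0+3+3+3 = 16.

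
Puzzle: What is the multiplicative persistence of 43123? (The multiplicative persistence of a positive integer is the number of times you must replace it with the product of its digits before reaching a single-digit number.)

43123 → 72 → 14 → 4 (3 steps)

3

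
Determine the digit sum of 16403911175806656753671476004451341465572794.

186

1+6+4+0+3+9+1+1+1+7+5+8+0+6+6+5+6+7+5+3+6+7+1+4+7+6+0+0+4+4+5+1+3+4+1+4+6+5+5+7+2+7+9+4 = 186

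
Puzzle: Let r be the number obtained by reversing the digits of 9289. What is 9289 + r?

Reverse of 9289 is 9829.
9289 + 9829 = 19118

19118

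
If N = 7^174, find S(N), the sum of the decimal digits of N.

649

7^174 = 1114445827317259401462923446844454396825312597429561805158834242653086269406289524539987943781671413330379520629621090321222102356419993416083776849
Sum of its 148 digits: 649.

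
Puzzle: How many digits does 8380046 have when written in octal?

8

8380046 in base 8 is 37757216, which has 8 digits.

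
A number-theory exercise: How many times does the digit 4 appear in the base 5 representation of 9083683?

2

9083683 in base 5 is 4311134213.
The digit 4 appears 2 times.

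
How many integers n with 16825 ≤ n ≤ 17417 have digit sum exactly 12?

15

The integers in [16825, 17417] that have digit sum exactly 12: 17004, 17013, 17022, 17031, 17040, 17103, …, 17310, 17400.
15 qualify.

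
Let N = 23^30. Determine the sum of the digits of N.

23^30 = 71094348791151363024389554286420996798449
Sum of its 41 digits: 199.

199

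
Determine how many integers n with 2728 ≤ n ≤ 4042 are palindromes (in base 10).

14

The integers in [2728, 4042] that are palindromes (in base 10): 2772, 2882, 2992, 3003, 3113, 3223, …, 3993, 4004.
14 qualify.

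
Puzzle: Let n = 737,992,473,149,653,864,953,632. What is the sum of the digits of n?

7+3+7+9+9+2+4+7+3+1+4+9+6+5+3+8+6+4+9+5+3+6+3+2 = 125

125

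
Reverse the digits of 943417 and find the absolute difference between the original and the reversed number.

Reverse of 943417 is 714349.
|943417 − 714349| = 229068

229068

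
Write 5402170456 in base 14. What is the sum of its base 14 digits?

5402170456 in base 14 is 39366D024.
Digit sum: 3+9+3+6+6+13+0+2+4 = 46.

46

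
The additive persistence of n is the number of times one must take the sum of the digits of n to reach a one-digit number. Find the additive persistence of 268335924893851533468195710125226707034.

3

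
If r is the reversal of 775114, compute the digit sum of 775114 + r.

32

Reversal of 775114 is 411577; 775114 + 411577 = 1186691.
Digit sum of 1186691: 1+1+8+6+6+9+1 = 32.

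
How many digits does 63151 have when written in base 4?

8

63151 in base 4 is 33122233, which has 8 digits.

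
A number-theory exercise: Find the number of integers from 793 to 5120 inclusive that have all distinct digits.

2229

The integers in [793, 5120] that have all distinct digits: 793, 794, 795, 796, 798, 801, …, 5109, 5120.
2229 qualify.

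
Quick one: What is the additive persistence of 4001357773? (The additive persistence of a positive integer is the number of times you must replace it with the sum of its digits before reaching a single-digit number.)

4001357773 → 37 → 10 → 1 (3 steps)

3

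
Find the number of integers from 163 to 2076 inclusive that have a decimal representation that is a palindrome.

The integers in [163, 2076] that have a decimal representation that is a palindrome: 171, 181, 191, 202, 212, 222, …, 1991, 2002.
94 qualify.

94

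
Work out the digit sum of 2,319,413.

23

2+3+1+9+4+1+3 = 23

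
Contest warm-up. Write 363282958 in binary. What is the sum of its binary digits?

13

363282958 in base 2 is 10101101001110100001000001110.
Digit sum: 1+0+1+0+1+1+0+1+0+0+1+1+1+0+1+0+0+0+0+1+0+0+0+0+0+1+1+1+0 = 13.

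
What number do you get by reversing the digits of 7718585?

Reversing 7718585 gives 5858177.

5858177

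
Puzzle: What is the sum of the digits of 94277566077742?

73

9+4+2+7+7+5+6+6+0+7+7+7+4+2 = 73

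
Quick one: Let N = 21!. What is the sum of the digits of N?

63

21! = 51090942171709440000
Sum of its 20 digits: 63.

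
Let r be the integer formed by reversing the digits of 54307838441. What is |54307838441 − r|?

Reverse of 54307838441 is 14483870345.
|54307838441 − 14483870345| = 39823968096

39823968096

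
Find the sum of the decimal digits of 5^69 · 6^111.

297

5^69 · 6^111 = 401531010514485436909937167274971497650156565803305138658148876288000000000000000000000000000000000000000000000000000000000000000000000
Sum of its 135 digits: 297.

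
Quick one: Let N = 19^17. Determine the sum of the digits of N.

19^17 = 5480386857784802185939
Sum of its 22 digits: 118.

118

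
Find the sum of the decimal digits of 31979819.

47

3+1+9+7+9+8+1+9 = 47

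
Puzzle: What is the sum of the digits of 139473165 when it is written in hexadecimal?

30

139473165 in base 16 is 850310D.
Digit sum: 8+5+0+3+1+0+13 = 30.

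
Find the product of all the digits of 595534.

5×9×5×5×3×4 = 13500

13500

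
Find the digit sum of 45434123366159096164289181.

4+5+4+3+4+1+2+3+3+6+6+1+5+9+0+9+6+1+6+4+2+8+9+1+8+1 = 111

111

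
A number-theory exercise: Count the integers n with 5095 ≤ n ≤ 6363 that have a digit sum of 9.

20

The integers in [5095, 6363] that have a digit sum of 9: 5103, 5112, 5121, 5130, 5202, 5211, …, 6210, 6300.
20 qualify.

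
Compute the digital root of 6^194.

9

The digital root of n equals n mod 9 (or 9 when 9 | n), so we need 6^194 mod 9.
6^194 ≡ 0 (mod 9), so the digital root is 9.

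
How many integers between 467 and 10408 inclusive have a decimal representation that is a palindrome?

The integers in [467, 10408] that have a decimal representation that is a palindrome: 474, 484, 494, 505, 515, 525, …, 10301, 10401.
148 qualify.

148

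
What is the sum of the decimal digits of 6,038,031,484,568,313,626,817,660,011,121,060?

117

6+0+3+8+0+3+1+4+8+4+5+6+8+3+1+3+6+2+6+8+1+7+6+6+0+0+1+1+1+2+1+0+6+0 = 117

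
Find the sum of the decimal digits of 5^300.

955

5^300 = 490909346529772655309577195498627564297521551249944956511154911718710525472171585646009788403733195227718357156513187851316791861042471890280751482410896345225310546445986192853894181098439730703830718994140625
Sum of its 210 digits: 955.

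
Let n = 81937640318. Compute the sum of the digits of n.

50

8+1+9+3+7+6+4+0+3+1+8 = 50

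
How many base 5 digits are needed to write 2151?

2151 in base 5 is 32101, which has 5 digits.

5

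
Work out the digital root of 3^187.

The digital root of n equals n mod 9 (or 9 when 9 | n), so we need 3^187 mod 9.
3^187 ≡ 0 (mod 9), so the digital root is 9.

9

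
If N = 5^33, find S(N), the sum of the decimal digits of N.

5^33 = 116415321826934814453125
Sum of its 24 digits: 89.

89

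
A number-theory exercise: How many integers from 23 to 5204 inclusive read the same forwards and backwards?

139

The integers in [23, 5204] that read the same forwards and backwards: 33, 44, 55, 66, 77, 88, …, 5005, 5115.
139 qualify.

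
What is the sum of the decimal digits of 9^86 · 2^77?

522

9^86 · 2^77 = 1754548904938612606387881987014698402405778175703893585790388198534580688016688178516386206585708297060352
Sum of its 106 digits: 522.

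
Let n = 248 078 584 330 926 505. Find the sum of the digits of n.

2+4+8+0+7+8+5+8+4+3+3+0+9+2+6+5+0+5 = 79

79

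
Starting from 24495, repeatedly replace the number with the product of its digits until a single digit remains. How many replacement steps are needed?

24495 → 1440 → 0 (2 steps)

2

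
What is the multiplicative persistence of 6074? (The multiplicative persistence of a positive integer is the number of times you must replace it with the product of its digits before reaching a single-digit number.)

6074 → 0 (1 step)

1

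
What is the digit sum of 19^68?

19^68 = 902079606596111390074904829592133306678985676093985838176871085024218578910930387981841
Sum of its 87 digits: 415.

415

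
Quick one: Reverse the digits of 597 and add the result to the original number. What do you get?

Reverse of 597 is 795.
597 + 795 = 1392

1392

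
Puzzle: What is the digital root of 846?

9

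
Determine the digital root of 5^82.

4

The digital root of n equals n mod 9 (or 9 when 9 | n), so we need 5^82 mod 9.
5^82 ≡ 4 (mod 9), so the digital root is 4.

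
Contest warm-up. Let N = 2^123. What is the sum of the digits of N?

170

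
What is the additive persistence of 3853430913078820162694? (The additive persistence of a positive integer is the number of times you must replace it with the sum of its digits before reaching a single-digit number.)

3853430913078820162694 → 92 → 11 → 2 (3 steps)

3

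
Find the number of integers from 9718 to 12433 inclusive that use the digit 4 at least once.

707

The integers in [9718, 12433] that use the digit 4 at least once: 9724, 9734, 9740, 9741, 9742, 9743, …, 12432, 12433.
707 qualify.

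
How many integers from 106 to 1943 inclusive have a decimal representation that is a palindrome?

The integers in [106, 1943] that have a decimal representation that is a palindrome: 111, 121, 131, 141, 151, 161, …, 1771, 1881.
98 qualify.

98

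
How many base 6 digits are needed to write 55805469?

55805469 in base 6 is 5312034353, which has 10 digits.

10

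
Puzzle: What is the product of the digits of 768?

336

7×6×8 = 336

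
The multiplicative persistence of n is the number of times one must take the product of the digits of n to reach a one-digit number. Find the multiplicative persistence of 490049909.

490049909 → 0 (1 step)

1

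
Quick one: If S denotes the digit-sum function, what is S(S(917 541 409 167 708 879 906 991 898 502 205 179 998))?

First digit sum: 209.
2+0+9 = 11.

11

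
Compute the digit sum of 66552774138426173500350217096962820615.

6+6+5+5+2+7+7+4+1+3+8+4+2+6+1+7+3+5+0+0+3+5+0+2+1+7+0+9+6+9+6+2+8+2+0+6+1+5 = 154

154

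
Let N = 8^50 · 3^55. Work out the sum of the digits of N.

342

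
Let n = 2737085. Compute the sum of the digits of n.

32

2+7+3+7+0+8+5 = 32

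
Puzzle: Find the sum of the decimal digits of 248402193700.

40

2+4+8+4+0+2+1+9+3+7+0+0 = 40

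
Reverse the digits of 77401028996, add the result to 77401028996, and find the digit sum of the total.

Reversal of 77401028996 is 69982010477; 77401028996 + 69982010477 = 147383039473.
Digit sum of 147383039473: 1+4+7+3+8+3+0+3+9+4+7+3 = 52.

52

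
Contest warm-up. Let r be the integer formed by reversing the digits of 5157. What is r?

7515

Reversing 5157 gives 7515.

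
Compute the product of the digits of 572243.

5×7×2×2×4×3 = 1680

1680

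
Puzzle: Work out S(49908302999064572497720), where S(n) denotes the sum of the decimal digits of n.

4+9+9+0+8+3+0+2+9+9+9+0+6+4+5+7+2+4+9+7+7+2+0 = 115

115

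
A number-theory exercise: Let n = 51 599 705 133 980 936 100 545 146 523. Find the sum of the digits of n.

5+1+5+9+9+7+0+5+1+3+3+9+8+0+9+3+6+1+0+0+5+4+5+1+4+6+5+2+3 = 119

119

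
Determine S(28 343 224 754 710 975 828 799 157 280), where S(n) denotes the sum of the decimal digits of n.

139

2+8+3+4+3+2+2+4+7+5+4+7+1+0+9+7+5+8+2+8+7+9+9+1+5+7+2+8+0 = 139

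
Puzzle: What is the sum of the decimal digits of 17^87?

566

17^87 = 111958265066587594584613248892812013697486686669259967918407174978455411256525677075398863589199442767925873
Sum of its 108 digits: 566.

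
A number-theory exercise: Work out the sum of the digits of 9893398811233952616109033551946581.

156

9+8+9+3+3+9+8+8+1+1+2+3+3+9+5+2+6+1+6+1+0+9+0+3+3+5+5+1+9+4+6+5+8+1 = 156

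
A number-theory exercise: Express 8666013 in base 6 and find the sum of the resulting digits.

28

8666013 in base 6 is 505424233.
Digit sum: 5+0+5+4+2+4+2+3+3 = 28.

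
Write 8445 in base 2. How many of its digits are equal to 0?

6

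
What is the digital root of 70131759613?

7+0+1+3+1+7+5+9+6+1+3 = 43
4+3 = 7

7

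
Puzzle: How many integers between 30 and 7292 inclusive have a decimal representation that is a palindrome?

160

The integers in [30, 7292] that have a decimal representation that is a palindrome: 33, 44, 55, 66, 77, 88, …, 7117, 7227.
160 qualify.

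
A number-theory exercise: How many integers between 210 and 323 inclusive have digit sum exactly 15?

The integers in [210, 323] that have digit sum exactly 15: 249, 258, 267, 276, 285, 294.
6 qualify.

6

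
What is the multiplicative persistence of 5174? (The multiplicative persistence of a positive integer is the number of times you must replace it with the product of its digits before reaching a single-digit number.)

5174 → 140 → 0 (2 steps)

2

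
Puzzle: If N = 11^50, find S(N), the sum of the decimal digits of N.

265

11^50 = 11739085287969531650666649599035831993898213898723001
Sum of its 53 digits: 265.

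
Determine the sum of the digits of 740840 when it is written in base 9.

24

740840 in base 9 is 1348215.
Digit sum: 1+3+4+8+2+1+5 = 24.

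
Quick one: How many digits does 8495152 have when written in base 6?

8495152 in base 6 is 502025224, which has 9 digits.

9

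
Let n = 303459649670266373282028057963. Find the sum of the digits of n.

135

3+0+3+4+5+9+6+4+9+6+7+0+2+6+6+3+7+3+2+8+2+0+2+8+0+5+7+9+6+3 = 135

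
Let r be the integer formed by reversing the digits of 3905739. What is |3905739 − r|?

Reverse of 3905739 is 9375093.
|3905739 − 9375093| = 5469354

5469354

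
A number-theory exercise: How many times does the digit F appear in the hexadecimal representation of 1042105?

1

1042105 in base 16 is FE6B9.
The digit F appears 1 time.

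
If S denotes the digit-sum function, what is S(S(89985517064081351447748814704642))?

First digit sum: 150.
1+5+0 = 6.

6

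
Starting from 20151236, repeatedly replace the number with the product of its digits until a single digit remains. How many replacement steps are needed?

1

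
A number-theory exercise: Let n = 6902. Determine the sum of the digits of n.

17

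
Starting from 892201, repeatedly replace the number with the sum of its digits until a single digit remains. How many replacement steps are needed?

2

892201 → 22 → 4 (2 steps)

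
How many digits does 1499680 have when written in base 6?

1499680 in base 6 is 52050544, which has 8 digits.

8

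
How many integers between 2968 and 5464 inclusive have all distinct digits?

1279

The integers in [2968, 5464] that have all distinct digits: 2968, 2970, 2971, 2973, 2974, 2975, …, 5462, 5463.
1279 qualify.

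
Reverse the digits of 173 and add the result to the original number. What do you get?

Reverse of 173 is 371.
173 + 371 = 544

544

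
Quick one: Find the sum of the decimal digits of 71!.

71! = 850478588567862317521167644239926010288584608120796235886430763388588680378079017697280000000000000000
Sum of its 102 digits: 423.

423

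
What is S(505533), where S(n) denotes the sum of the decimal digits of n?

21

5+0+5+5+3+3 = 21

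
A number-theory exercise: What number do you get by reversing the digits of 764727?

727467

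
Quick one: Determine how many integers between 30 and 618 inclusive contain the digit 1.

The integers in [30, 618] that contain the digit 1: 31, 41, 51, 61, 71, 81, …, 617, 618.
193 qualify.

193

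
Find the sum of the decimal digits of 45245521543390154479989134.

4+5+2+4+5+5+2+1+5+4+3+3+9+0+1+5+4+4+7+9+9+8+9+1+3+4 = 116

116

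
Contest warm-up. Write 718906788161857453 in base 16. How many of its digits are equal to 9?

1

718906788161857453 in base 16 is 9FA11EA370127AD.
The digit 9 appears 1 time.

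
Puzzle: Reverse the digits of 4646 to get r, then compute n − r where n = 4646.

-1818

Reverse of 4646 is 6464.
4646 − 6464 = -1818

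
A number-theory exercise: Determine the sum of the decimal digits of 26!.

81

26! = 403291461126605635584000000
Sum of its 27 digits: 81.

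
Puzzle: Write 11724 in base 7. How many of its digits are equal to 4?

11724 in base 7 is 46116.
The digit 4 appears 1 time.

1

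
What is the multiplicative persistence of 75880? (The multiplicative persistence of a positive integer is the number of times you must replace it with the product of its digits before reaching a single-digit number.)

75880 → 0 (1 step)

1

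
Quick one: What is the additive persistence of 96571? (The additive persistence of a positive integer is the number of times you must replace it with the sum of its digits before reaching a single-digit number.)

96571 → 28 → 10 → 1 (3 steps)

3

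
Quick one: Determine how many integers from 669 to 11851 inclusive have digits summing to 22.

The integers in [669, 11851] that have digits summing to 22: 679, 688, 697, 769, 778, 787, …, 11839, 11848.
588 qualify.

588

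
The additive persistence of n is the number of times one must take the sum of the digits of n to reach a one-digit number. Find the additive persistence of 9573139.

9573139 → 37 → 10 → 1 (3 steps)

3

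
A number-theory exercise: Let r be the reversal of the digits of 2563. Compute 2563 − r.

-1089

Reverse of 2563 is 3652.
2563 − 3652 = -1089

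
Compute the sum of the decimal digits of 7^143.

7^143 = 7063496300526315159539361033232862358030922064445135873448705419884155240265969106126322132413499668950895841044998412343
Sum of its 121 digits: 508.

508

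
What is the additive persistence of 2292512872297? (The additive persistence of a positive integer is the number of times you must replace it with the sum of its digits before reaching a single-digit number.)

3

2292512872297 → 58 → 13 → 4 (3 steps)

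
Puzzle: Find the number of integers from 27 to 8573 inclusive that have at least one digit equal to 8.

2740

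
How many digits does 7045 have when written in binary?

13

7045 in base 2 is 1101110000101, which has 13 digits.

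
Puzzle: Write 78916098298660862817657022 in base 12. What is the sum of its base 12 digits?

152

78916098298660862817657022 in base 12 is BAB4625766077A5A450663BA.
Digit sum: 11+10+11+4+6+2+5+7+6+6+0+7+7+10+5+10+4+5+0+6+6+3+11+10 = 152.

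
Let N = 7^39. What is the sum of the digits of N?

136

7^39 = 909543680129861140820205019889143
Sum of its 33 digits: 136.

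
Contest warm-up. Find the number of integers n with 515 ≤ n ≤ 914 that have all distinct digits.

The integers in [515, 914] that have all distinct digits: 516, 517, 518, 519, 520, 521, …, 913, 914.
288 qualify.

288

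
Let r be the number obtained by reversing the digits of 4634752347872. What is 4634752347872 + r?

7422184922236

Reverse of 4634752347872 is 2787432574364.
4634752347872 + 2787432574364 = 7422184922236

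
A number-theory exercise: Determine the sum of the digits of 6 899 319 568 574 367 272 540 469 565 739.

6+8+9+9+3+1+9+5+6+8+5+7+4+3+6+7+2+7+2+5+4+0+4+6+9+5+6+5+7+3+9 = 170

170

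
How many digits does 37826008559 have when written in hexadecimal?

9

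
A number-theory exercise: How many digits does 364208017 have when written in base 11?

9

364208017 in base 11 is 177649968, which has 9 digits.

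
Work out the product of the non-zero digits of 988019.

5184

9×8×8×1×9 = 5184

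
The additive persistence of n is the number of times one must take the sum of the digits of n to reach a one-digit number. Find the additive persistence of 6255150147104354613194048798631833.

3

6255150147104354613194048798631833 → 137 → 11 → 2 (3 steps)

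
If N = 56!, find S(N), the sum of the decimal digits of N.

333

56! = 710998587804863451854045647463724949736497978881168458687447040000000000000
Sum of its 75 digits: 333.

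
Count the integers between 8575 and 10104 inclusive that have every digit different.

The integers in [8575, 10104] that have every digit different: 8576, 8579, 8590, 8591, 8592, 8593, …, 9875, 9876.
681 qualify.

681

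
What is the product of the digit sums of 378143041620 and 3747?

819

S(378143041620) = 3+7+8+1+4+3+0+4+1+6+2+0 = 39.
S(3747) = 3+7+4+7 = 21.
39 · 21 = 819.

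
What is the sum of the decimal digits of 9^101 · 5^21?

486

9^101 · 5^21 = 1139891576711117231392398785744674988490629708233142120252215698076168259673938582873088021944050312042236328125
Sum of its 112 digits: 486.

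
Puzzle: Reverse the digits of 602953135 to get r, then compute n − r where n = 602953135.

71593929

Reverse of 602953135 is 531359206.
602953135 − 531359206 = 71593929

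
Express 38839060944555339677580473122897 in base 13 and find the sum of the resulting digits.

181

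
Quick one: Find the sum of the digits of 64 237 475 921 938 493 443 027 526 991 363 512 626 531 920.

192

6+4+2+3+7+4+7+5+9+2+1+9+3+8+4+9+3+4+4+3+0+2+7+5+2+6+9+9+1+3+6+3+5+1+2+6+2+6+5+3+1+9+2+0 = 192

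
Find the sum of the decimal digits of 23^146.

907

23^146 = 6490289344400827366545277798517808668889193297323562505529636438058752714774528806317147143658291317290037593128685335359250921503340009176394799037453739964207157046909538364225161222458710165625489
Sum of its 199 digits: 907.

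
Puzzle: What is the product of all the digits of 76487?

7×6×4×8×7 = 9408

9408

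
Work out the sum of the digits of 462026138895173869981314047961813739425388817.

218

4+6+2+0+2+6+1+3+8+8+9+5+1+7+3+8+6+9+9+8+1+3+1+4+0+4+7+9+6+1+8+1+3+7+3+9+4+2+5+3+8+8+8+1+7 = 218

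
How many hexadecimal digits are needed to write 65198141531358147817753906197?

65198141531358147817753906197 in base 16 is D2AAA37E840B216C2ED98C15, which has 24 digits.

24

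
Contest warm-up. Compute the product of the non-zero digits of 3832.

3×8×3×2 = 144

144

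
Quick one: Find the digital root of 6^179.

9

The digital root of n equals n mod 9 (or 9 when 9 | n), so we need 6^179 mod 9.
6^179 ≡ 0 (mod 9), so the digital root is 9.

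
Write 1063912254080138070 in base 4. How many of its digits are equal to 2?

1063912254080138070 in base 4 is 323003301220323220220123231112.
The digit 2 appears 11 times.

11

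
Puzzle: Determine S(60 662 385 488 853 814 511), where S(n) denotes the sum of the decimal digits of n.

92

6+0+6+6+2+3+8+5+4+8+8+8+5+3+8+1+4+5+1+1 = 92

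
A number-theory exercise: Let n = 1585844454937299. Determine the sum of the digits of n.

87

1+5+8+5+8+4+4+4+5+4+9+3+7+2+9+9 = 87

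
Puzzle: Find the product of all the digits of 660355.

6×6×0×3×5×5 = 0

0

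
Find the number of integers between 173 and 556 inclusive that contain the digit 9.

74

The integers in [173, 556] that contain the digit 9: 179, 189, 190, 191, 192, 193, …, 539, 549.
74 qualify.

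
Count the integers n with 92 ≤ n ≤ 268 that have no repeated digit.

126

The integers in [92, 268] that have no repeated digit: 92, 93, 94, 95, 96, 97, …, 267, 268.
126 qualify.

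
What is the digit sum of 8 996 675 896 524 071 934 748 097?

143

8+9+9+6+6+7+5+8+9+6+5+2+4+0+7+1+9+3+4+7+4+8+0+9+7 = 143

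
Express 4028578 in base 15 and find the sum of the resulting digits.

50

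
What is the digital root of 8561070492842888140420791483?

6

8+5+6+1+0+7+0+4+9+2+8+4+2+8+8+8+1+4+0+4+2+0+7+9+1+4+8+3 = 123
1+2+3 = 6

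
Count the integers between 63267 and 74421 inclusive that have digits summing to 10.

21

The integers in [63267, 74421] that have digits summing to 10: 64000, 70003, 70012, 70021, 70030, 70102, …, 72100, 73000.
21 qualify.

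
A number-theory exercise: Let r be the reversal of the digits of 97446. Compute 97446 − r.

Reverse of 97446 is 64479.
97446 − 64479 = 32967

32967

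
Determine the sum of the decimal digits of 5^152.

466

5^152 = 17516230804060213386546619791123951641003274273456447146963353548622388533573257518582977354526519775390625
Sum of its 107 digits: 466.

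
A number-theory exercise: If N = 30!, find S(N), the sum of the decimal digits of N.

117

30! = 265252859812191058636308480000000
Sum of its 33 digits: 117.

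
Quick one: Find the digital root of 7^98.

4

The digital root of n equals n mod 9 (or 9 when 9 | n), so we need 7^98 mod 9.
7^98 ≡ 4 (mod 9), so the digital root is 4.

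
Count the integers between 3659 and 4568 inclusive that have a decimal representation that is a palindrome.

10

The integers in [3659, 4568] that have a decimal representation that is a palindrome: 3663, 3773, 3883, 3993, 4004, 4114, 4224, 4334, 4444, 4554.
10 qualify.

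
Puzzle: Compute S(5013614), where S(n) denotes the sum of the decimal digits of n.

5+0+1+3+6+1+4 = 20

20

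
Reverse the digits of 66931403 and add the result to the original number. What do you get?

97345369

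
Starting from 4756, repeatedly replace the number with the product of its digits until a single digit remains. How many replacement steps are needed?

4756 → 840 → 0 (2 steps)

2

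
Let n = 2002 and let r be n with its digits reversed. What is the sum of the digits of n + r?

8

Reversal of 2002 is 2002; 2002 + 2002 = 4004.
Digit sum of 4004: 4+0+0+4 = 8.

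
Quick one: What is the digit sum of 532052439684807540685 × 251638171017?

150

532052439684807540685 × 251638171017 = 133884702807417677499623215326645
Sum of its 33 digits: 150.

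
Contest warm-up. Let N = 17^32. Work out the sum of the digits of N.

17^32 = 2367911594760467245844106297320951247361
Sum of its 40 digits: 172.

172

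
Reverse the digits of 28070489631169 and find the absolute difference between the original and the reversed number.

Reverse of 28070489631169 is 96113698407082.
|28070489631169 − 96113698407082| = 68043208775913

68043208775913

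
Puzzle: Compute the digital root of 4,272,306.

4+2+7+2+3+0+6 = 24
2+4 = 6
(Equivalently, 4,272,306 mod 9 = 6.)

6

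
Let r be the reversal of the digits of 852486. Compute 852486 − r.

Reverse of 852486 is 684258.
852486 − 684258 = 168228

168228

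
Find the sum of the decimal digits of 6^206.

711

6^206 = 19913957642173950411583660538699907256194482903259058822541071906796628841067058543673829733082363131480098718413241513393011530261588923628668631456612305862656
Sum of its 161 digits: 711.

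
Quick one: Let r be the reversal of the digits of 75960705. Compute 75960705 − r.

Reverse of 75960705 is 50706957.
75960705 − 50706957 = 25253748

25253748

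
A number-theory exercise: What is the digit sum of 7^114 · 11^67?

713

7^114 · 11^67 = 13016267557853221121679823279058554559237167802421646664769007682791091050343472403081708907415243199267172308092197352654584338507712600226459122285626298568421280579
Sum of its 167 digits: 713.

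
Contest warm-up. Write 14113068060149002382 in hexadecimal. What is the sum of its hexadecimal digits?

14113068060149002382 in base 16 is C3DBB0A06017B08E.
Digit sum: 12+3+13+11+11+0+10+0+6+0+1+7+11+0+8+14 = 107.

107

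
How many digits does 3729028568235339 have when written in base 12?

15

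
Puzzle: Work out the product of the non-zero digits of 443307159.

45360

4×4×3×3×7×1×5×9 = 45360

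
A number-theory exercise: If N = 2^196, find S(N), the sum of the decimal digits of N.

241

2^196 = 100433627766186892221372630771322662657637687111424552206336
Sum of its 60 digits: 241.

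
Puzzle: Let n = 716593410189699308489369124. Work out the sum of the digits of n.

7+1+6+5+9+3+4+1+0+1+8+9+6+9+9+3+0+8+4+8+9+3+6+9+1+2+4 = 135

135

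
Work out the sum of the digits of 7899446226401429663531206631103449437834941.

183

7+8+9+9+4+4+6+2+2+6+4+0+1+4+2+9+6+6+3+5+3+1+2+0+6+6+3+1+1+0+3+4+4+9+4+3+7+8+3+4+9+4+1 = 183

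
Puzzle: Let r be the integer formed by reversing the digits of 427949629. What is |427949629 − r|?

Reverse of 427949629 is 926949724.
|427949629 − 926949724| = 499000095

499000095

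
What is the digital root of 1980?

9

1+9+8+0 = 18
1+8 = 9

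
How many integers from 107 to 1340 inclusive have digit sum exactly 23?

The integers in [107, 1340] that have digit sum exactly 23: 599, 689, 698, 779, 788, 797, …, 986, 995.
15 qualify.

15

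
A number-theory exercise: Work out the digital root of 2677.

2+6+7+7 = 22
2+2 = 4
(Equivalently, 2677 mod 9 = 4.)

4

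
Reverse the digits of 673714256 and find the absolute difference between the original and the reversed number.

21296880

Reverse of 673714256 is 652417376.
|673714256 − 652417376| = 21296880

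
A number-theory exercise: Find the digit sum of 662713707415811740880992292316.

6+6+2+7+1+3+7+0+7+4+1+5+8+1+1+7+4+0+8+8+0+9+9+2+2+9+2+3+1+6 = 129

129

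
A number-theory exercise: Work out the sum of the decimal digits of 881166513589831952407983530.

128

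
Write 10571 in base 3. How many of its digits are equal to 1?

7

10571 in base 3 is 112111112.
The digit 1 appears 7 times.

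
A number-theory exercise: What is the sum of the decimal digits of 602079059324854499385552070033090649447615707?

6+0+2+0+7+9+0+5+9+3+2+4+8+5+4+4+9+9+3+8+5+5+5+2+0+7+0+0+3+3+0+9+0+6+4+9+4+4+7+6+1+5+7+0+7 = 196

196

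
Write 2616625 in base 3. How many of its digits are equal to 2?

2616625 in base 3 is 11220221100001.
The digit 2 appears 4 times.

4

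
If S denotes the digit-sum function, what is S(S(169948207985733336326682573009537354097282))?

First digit sum: 199.
1+9+9 = 19.

19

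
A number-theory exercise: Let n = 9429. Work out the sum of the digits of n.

24

9+4+2+9 = 24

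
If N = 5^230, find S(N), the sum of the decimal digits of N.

736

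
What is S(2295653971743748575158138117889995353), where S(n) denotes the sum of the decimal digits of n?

2+2+9+5+6+5+3+9+7+1+7+4+3+7+4+8+5+7+5+1+5+8+1+3+8+1+1+7+8+8+9+9+9+5+3+5+3 = 193

193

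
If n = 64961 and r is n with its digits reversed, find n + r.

Reverse of 64961 is 16946.
64961 + 16946 = 81907

81907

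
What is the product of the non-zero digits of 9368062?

15552

9×3×6×8×6×2 = 15552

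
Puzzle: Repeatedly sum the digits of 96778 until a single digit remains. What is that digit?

1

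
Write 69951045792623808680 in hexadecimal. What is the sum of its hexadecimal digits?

125

69951045792623808680 in base 16 is 3CAC40988286CD0A8.
Digit sum: 3+12+10+12+4+0+9+8+8+2+8+6+12+13+0+10+8 = 125.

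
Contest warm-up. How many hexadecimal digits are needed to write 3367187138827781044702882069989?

26

3367187138827781044702882069989 in base 16 is 2A7FF7EB8A1DD309B09A487DE5, which has 26 digits.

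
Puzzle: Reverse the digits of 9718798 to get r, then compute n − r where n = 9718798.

740619

Reverse of 9718798 is 8978179.
9718798 − 8978179 = 740619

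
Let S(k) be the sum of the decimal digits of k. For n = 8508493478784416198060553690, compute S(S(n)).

12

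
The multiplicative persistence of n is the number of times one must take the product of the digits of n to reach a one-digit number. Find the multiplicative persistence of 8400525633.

8400525633 → 0 (1 step)

1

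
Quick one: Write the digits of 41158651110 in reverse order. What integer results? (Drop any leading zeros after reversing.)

Reversing 41158651110 gives 1115685114.

1115685114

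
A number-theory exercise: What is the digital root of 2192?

5

2+1+9+2 = 14
1+4 = 5
(Equivalently, 2192 mod 9 = 5.)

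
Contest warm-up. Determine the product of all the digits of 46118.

4×6×1×1×8 = 192

192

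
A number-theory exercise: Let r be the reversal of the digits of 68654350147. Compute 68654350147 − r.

Reverse of 68654350147 is 74105345686.
68654350147 − 74105345686 = -5450995539

-5450995539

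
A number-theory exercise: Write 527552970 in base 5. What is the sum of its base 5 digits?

26

527552970 in base 5 is 2040023143340.
Digit sum: 2+0+4+0+0+2+3+1+4+3+3+4+0 = 26.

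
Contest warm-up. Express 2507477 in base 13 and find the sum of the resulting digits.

41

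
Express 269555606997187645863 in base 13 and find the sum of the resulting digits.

75

269555606997187645863 in base 13 is 252129404123B892181.
Digit sum: 2+5+2+1+2+9+4+0+4+1+2+3+11+8+9+2+1+8+1 = 75.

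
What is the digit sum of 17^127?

17^127 = 1849324039132269838857813641362834929307348126285998933608458551352454843869502160366132449748787432695987077039664612181399115898708880371971190911115999473
Sum of its 157 digits: 755.

755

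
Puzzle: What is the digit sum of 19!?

45

19! = 121645100408832000
Sum of its 18 digits: 45.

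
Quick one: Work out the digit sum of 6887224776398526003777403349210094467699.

6+8+8+7+2+2+4+7+7+6+3+9+8+5+2+6+0+0+3+7+7+7+4+0+3+3+4+9+2+1+0+0+9+4+4+6+7+6+9+9 = 194

194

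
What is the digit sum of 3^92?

171

3^92 = 78551672112789411833022577315290546060373041
Sum of its 44 digits: 171.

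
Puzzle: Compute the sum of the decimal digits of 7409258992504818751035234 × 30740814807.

180

7409258992504818751035234 × 30740814807 = 227766658545690034280675167925909838
Sum of its 36 digits: 180.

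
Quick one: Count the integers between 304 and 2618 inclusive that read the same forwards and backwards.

85

The integers in [304, 2618] that read the same forwards and backwards: 313, 323, 333, 343, 353, 363, …, 2442, 2552.
85 qualify.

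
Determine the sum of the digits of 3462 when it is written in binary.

3462 in base 2 is 110110000110.
Digit sum: 1+1+0+1+1+0+0+0+0+1+1+0 = 6.

6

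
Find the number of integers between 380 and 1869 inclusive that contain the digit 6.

446

The integers in [380, 1869] that contain the digit 6: 386, 396, 406, 416, 426, 436, …, 1868, 1869.
446 qualify.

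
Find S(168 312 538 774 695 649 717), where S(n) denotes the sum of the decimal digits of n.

109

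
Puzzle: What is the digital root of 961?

7

9+6+1 = 16
1+6 = 7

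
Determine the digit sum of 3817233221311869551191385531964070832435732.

3+8+1+7+2+3+3+2+2+1+3+1+1+8+6+9+5+5+1+1+9+1+3+8+5+5+3+1+9+6+4+0+7+0+8+3+2+4+3+5+7+3+2 = 170

170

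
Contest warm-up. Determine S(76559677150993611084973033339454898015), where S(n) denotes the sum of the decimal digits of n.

7+6+5+5+9+6+7+7+1+5+0+9+9+3+6+1+1+0+8+4+9+7+3+0+3+3+3+3+9+4+5+4+8+9+8+0+1+5 = 183

183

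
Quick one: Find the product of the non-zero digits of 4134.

4×1×3×4 = 48

48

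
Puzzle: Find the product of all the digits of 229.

36

2×2×9 = 36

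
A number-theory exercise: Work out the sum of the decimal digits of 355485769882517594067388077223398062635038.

3+5+5+4+8+5+7+6+9+8+8+2+5+1+7+5+9+4+0+6+7+3+8+8+0+7+7+2+2+3+3+9+8+0+6+2+6+3+5+0+3+8 = 207

207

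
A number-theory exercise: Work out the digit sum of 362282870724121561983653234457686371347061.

178

3+6+2+2+8+2+8+7+0+7+2+4+1+2+1+5+6+1+9+8+3+6+5+3+2+3+4+4+5+7+6+8+6+3+7+1+3+4+7+0+6+1 = 178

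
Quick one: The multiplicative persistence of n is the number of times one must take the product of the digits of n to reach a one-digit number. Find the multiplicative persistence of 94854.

94854 → 5760 → 0 (2 steps)

2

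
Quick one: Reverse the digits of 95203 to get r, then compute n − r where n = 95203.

64944

Reverse of 95203 is 30259.
95203 − 30259 = 64944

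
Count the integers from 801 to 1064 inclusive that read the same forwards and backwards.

The integers in [801, 1064] that read the same forwards and backwards: 808, 818, 828, 838, 848, 858, …, 999, 1001.
21 qualify.

21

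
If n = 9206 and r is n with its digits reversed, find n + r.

15235

Reverse of 9206 is 6029.
9206 + 6029 = 15235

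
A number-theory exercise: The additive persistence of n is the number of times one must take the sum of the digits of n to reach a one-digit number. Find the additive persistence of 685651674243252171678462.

685651674243252171678462 → 108 → 9 (2 steps)

2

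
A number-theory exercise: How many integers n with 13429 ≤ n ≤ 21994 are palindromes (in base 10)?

The integers in [13429, 21994] that are palindromes (in base 10): 13431, 13531, 13631, 13731, 13831, 13931, …, 21812, 21912.
86 qualify.

86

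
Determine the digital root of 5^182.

7

The digital root of n equals n mod 9 (or 9 when 9 | n), so we need 5^182 mod 9.
5^182 ≡ 7 (mod 9), so the digital root is 7.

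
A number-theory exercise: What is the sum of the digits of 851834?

8+5+1+8+3+4 = 29

29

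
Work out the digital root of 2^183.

8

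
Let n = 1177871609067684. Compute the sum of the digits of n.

78

1+1+7+7+8+7+1+6+0+9+0+6+7+6+8+4 = 78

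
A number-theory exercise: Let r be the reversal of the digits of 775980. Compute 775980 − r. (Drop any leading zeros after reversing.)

686403

Reverse of 775980 is 89577.
775980 − 89577 = 686403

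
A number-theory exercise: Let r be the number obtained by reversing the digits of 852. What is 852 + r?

1110

Reverse of 852 is 258.
852 + 258 = 1110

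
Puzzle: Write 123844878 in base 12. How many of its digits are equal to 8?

1

123844878 in base 12 is 355855A6.
The digit 8 appears 1 time.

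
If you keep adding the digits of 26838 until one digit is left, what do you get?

9

2+6+8+3+8 = 27
2+7 = 9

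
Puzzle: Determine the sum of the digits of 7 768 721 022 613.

7+7+6+8+7+2+1+0+2+2+6+1+3 = 52

52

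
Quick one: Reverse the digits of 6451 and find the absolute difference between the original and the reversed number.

Reverse of 6451 is 1546.
|6451 − 1546| = 4905

4905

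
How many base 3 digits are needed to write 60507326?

60507326 in base 3 is 11012212002110002, which has 17 digits.

17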